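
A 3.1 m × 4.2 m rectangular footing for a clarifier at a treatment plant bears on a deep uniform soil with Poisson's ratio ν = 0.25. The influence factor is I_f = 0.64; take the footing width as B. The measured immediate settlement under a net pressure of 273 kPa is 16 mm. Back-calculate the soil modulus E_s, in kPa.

S_e = q·B·(1−ν²)/E_s · I_f  ⇒  E_s = q·B·(1−ν²)·I_f / S_e.
E_s = 273 × 3.1 × 0.9375 × 0.64 / 0.016 = 31740 kPa

E_s ≈ 31700 kPa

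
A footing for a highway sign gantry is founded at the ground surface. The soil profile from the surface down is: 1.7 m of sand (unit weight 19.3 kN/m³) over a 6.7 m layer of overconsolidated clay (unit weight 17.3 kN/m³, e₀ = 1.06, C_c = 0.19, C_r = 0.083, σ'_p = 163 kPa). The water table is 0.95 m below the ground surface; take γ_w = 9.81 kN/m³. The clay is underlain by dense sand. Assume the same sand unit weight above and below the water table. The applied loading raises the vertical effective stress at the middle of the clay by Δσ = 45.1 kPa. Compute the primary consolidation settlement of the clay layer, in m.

S_c ≈ 0.0748 m

Mid-depth of clay below the ground surface: z = 1.7 + 6.7/2 = 5.05 m.
Total vertical stress at mid-clay: σ_v = 19.3×1.7 + 17.3×3.35 = 90.765 kPa.
Pore pressure: u = 9.81×(5.05 − 0.95) = 40.221 kPa.
Initial effective stress: σ'_0 = σ_v − u = 90.765 − 40.221 = 50.544 kPa.
Final effective stress: σ'_f = 50.544 + 45.1 = 95.644 kPa.
σ'_f = 95.644 ≤ σ'_p = 163 kPa, so the clay remains overconsolidated and only the recompression index applies:
S_c = C_r·H/(1+e₀)·log₁₀(σ'_f/σ'_0) = 0.083×6.7/2.06×log₁₀(95.644/50.544)
    = 0.26995 × 0.27699 = 0.07477 m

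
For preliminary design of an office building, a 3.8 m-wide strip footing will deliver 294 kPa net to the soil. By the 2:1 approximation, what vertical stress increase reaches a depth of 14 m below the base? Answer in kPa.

Δσ_z ≈ 62.8 kPa

By the 2:1 method the load spreads at 1 horizontal : 2 vertical, so at depth z the loaded area has grown by z in each plan dimension:
Δσ = qB/(B+z) = 294×3.8/(3.8+14) = 62.764 kPa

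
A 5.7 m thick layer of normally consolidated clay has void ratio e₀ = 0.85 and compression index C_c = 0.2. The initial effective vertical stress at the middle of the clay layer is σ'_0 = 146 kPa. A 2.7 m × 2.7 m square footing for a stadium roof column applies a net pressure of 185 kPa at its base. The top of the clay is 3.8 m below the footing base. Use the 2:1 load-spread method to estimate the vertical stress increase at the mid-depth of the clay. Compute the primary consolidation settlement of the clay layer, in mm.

S_c ≈ 26.9 mm

Mid-depth of clay below the footing base: z = 3.8 + 5.7/2 = 6.65 m.
Stress increase at mid-clay by the 2:1 spreading method:
Δσ = qBL/((B+z)(L+z)) = 185×2.7×2.7/((2.7+6.65)(2.7+6.65)) = 15.427 kPa
Final effective stress: σ'_f = σ'_0 + Δσ = 146 + 15.427 = 161.43 kPa.
Normally consolidated clay, so the full stress increment lies on the virgin compression line:
S_c = C_c·H/(1+e₀)·log₁₀(σ'_f/σ'_0) = 0.2×5.7/(1+0.85)×log₁₀(161.43/146)
    = 0.61622 × 0.043631 = 0.02689 m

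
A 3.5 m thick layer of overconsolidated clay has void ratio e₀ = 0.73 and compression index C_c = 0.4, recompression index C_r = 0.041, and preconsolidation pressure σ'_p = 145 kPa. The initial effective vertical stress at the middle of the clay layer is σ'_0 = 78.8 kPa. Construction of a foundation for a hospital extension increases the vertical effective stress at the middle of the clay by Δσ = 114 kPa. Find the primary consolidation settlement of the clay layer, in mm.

Final effective stress: σ'_f = 78.8 + 114 = 192.8 kPa.
σ'_f = 192.8 > σ'_p = 145 kPa, so the stress path crosses the preconsolidation pressure — recompression up to σ'_p, then virgin compression beyond:
S_c = H/(1+e₀)·[C_r·log₁₀(σ'_p/σ'_0) + C_c·log₁₀(σ'_f/σ'_p)]
    = 3.5/1.73 × [0.041×log₁₀(145/78.8) + 0.4×log₁₀(192.8/145)]
    = 2.0231 × [0.010859 + 0.049496] = 0.1221 m

S_c ≈ 122 mm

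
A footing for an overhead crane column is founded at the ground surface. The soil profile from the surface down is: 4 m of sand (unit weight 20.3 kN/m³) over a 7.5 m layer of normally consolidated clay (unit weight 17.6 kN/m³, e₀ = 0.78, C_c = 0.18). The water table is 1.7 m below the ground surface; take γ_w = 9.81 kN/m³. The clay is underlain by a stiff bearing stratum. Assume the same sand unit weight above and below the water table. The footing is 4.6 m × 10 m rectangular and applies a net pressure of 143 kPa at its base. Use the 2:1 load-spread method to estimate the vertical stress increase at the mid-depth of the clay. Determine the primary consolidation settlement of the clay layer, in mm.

Mid-depth of clay below the ground surface: z = 4 + 7.5/2 = 7.75 m.
Total vertical stress at mid-clay: σ_v = 20.3×4 + 17.6×3.75 = 147.2 kPa.
Pore pressure: u = 9.81×(7.75 − 1.7) = 59.351 kPa.
Initial effective stress: σ'_0 = σ_v − u = 147.2 − 59.351 = 87.849 kPa.
Stress increase at mid-clay by the 2:1 spreading method:
Δσ = qBL/((B+z)(L+z)) = 143×4.6×10/((4.6+7.75)(10+7.75)) = 30.007 kPa
Final effective stress: σ'_f = σ'_0 + Δσ = 87.849 + 30.007 = 117.86 kPa.
Normally consolidated clay, so the full stress increment lies on the virgin compression line:
S_c = C_c·H/(1+e₀)·log₁₀(σ'_f/σ'_0) = 0.18×7.5/(1+0.78)×log₁₀(117.86/87.849)
    = 0.75843 × 0.12763 = 0.0968 m

S_c ≈ 96.8 mm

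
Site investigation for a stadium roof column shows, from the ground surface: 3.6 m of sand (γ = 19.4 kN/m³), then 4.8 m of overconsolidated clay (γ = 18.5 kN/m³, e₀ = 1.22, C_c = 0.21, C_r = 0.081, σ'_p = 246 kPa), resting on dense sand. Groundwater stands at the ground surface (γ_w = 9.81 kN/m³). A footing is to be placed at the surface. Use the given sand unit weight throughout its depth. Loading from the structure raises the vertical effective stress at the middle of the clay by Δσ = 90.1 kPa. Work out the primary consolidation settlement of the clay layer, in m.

Mid-depth of clay below the ground surface: z = 3.6 + 4.8/2 = 6 m.
Total vertical stress at mid-clay: σ_v = 19.4×3.6 + 18.5×2.4 = 114.24 kPa.
Pore pressure: u = 9.81×(6 − 0) = 58.86 kPa.
Initial effective stress: σ'_0 = σ_v − u = 114.24 − 58.86 = 55.38 kPa.
Final effective stress: σ'_f = 55.38 + 90.1 = 145.48 kPa.
σ'_f = 145.48 ≤ σ'_p = 246 kPa, so the clay remains overconsolidated and only the recompression index applies:
S_c = C_r·H/(1+e₀)·log₁₀(σ'_f/σ'_0) = 0.081×4.8/2.22×log₁₀(145.48/55.38)
    = 0.17514 × 0.41945 = 0.07346 m

S_c ≈ 0.0735 m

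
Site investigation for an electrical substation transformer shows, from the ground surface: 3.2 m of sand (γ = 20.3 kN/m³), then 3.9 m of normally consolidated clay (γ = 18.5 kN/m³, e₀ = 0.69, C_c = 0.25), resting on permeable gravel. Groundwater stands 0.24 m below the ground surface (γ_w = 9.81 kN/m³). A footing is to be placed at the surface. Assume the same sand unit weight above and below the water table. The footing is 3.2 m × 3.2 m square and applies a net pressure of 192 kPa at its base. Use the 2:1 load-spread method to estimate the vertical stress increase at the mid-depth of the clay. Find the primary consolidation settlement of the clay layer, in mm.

Mid-depth of clay below the ground surface: z = 3.2 + 3.9/2 = 5.15 m.
Total vertical stress at mid-clay: σ_v = 20.3×3.2 + 18.5×1.95 = 101.03 kPa.
Pore pressure: u = 9.81×(5.15 − 0.24) = 48.167 kPa.
Initial effective stress: σ'_0 = σ_v − u = 101.03 − 48.167 = 52.863 kPa.
Stress increase at mid-clay by the 2:1 spreading method:
Δσ = qBL/((B+z)(L+z)) = 192×3.2×3.2/((3.2+5.15)(3.2+5.15)) = 28.199 kPa
Final effective stress: σ'_f = σ'_0 + Δσ = 52.863 + 28.199 = 81.062 kPa.
Normally consolidated clay, so the full stress increment lies on the virgin compression line:
S_c = C_c·H/(1+e₀)·log₁₀(σ'_f/σ'_0) = 0.25×3.9/(1+0.69)×log₁₀(81.062/52.863)
    = 0.57692 × 0.18567 = 0.1071 m

S_c ≈ 107 mm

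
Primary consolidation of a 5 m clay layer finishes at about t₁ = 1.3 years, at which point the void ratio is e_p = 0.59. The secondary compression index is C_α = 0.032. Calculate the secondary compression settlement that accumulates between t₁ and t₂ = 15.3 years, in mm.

S_s ≈ 108 mm

Secondary compression: S_s = C_α·H/(1+e_p)·log₁₀(t₂/t₁)
S_s = 0.032×5/(1+0.59)×log₁₀(15.3/1.3)
    = 0.1006 × 1.071 = 0.1077 m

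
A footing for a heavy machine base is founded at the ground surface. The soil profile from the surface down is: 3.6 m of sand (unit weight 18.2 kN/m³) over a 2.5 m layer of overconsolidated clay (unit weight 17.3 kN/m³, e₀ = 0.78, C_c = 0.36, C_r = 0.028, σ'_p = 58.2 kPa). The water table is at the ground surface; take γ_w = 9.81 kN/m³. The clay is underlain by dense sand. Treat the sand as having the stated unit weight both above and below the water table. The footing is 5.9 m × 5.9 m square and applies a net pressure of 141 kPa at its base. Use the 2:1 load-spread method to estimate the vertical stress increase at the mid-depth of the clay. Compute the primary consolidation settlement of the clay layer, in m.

Mid-depth of clay below the ground surface: z = 3.6 + 2.5/2 = 4.85 m.
Total vertical stress at mid-clay: σ_v = 18.2×3.6 + 17.3×1.25 = 87.145 kPa.
Pore pressure: u = 9.81×(4.85 − 0) = 47.578 kPa.
Initial effective stress: σ'_0 = σ_v − u = 87.145 − 47.578 = 39.567 kPa.
Stress increase at mid-clay by the 2:1 spreading method:
Δσ = qBL/((B+z)(L+z)) = 141×5.9×5.9/((5.9+4.85)(5.9+4.85)) = 42.472 kPa
Final effective stress: σ'_f = 39.567 + 42.472 = 82.039 kPa.
σ'_f = 82.039 > σ'_p = 58.2 kPa, so the stress path crosses the preconsolidation pressure — recompression up to σ'_p, then virgin compression beyond:
S_c = H/(1+e₀)·[C_r·log₁₀(σ'_p/σ'_0) + C_c·log₁₀(σ'_f/σ'_p)]
    = 2.5/1.78 × [0.028×log₁₀(58.2/39.567) + 0.36×log₁₀(82.039/58.2)]
    = 1.4045 × [0.0046925 + 0.053675] = 0.08198 m

S_c ≈ 0.082 m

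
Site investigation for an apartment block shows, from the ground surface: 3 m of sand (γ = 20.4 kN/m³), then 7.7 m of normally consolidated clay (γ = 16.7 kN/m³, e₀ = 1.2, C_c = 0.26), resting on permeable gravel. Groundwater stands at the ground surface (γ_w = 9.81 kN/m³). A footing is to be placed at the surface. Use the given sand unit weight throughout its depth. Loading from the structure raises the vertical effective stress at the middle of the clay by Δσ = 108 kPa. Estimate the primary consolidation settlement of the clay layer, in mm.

S_c ≈ 414 mm

Mid-depth of clay below the ground surface: z = 3 + 7.7/2 = 6.85 m.
Total vertical stress at mid-clay: σ_v = 20.4×3 + 16.7×3.85 = 125.5 kPa.
Pore pressure: u = 9.81×(6.85 − 0) = 67.198 kPa.
Initial effective stress: σ'_0 = σ_v − u = 125.5 − 67.198 = 58.302 kPa.
Final effective stress: σ'_f = σ'_0 + Δσ = 58.302 + 108 = 166.3 kPa.
Normally consolidated clay, so the full stress increment lies on the virgin compression line:
S_c = C_c·H/(1+e₀)·log₁₀(σ'_f/σ'_0) = 0.26×7.7/(1+1.2)×log₁₀(166.3/58.302)
    = 0.91 × 0.45521 = 0.4142 m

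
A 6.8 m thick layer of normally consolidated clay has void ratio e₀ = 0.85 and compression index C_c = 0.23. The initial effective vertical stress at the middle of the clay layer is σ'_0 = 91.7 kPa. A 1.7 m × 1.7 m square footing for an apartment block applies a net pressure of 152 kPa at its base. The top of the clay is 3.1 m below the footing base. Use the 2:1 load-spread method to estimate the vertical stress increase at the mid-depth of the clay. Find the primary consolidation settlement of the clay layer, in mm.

S_c ≈ 25.3 mm

Mid-depth of clay below the footing base: z = 3.1 + 6.8/2 = 6.5 m.
Stress increase at mid-clay by the 2:1 spreading method:
Δσ = qBL/((B+z)(L+z)) = 152×1.7×1.7/((1.7+6.5)(1.7+6.5)) = 6.533 kPa
Final effective stress: σ'_f = σ'_0 + Δσ = 91.7 + 6.533 = 98.233 kPa.
Normally consolidated clay, so the full stress increment lies on the virgin compression line:
S_c = C_c·H/(1+e₀)·log₁₀(σ'_f/σ'_0) = 0.23×6.8/(1+0.85)×log₁₀(98.233/91.7)
    = 0.84541 × 0.029888 = 0.02527 m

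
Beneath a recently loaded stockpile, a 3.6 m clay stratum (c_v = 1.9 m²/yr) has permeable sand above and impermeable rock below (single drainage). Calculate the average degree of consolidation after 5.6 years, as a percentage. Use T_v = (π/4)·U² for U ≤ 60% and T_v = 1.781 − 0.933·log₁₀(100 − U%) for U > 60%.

Drainage path length: H_d = H = 3.6 m (single drainage).
T_v = c_v·t/H_d² = 1.9×5.6/3.6² = 0.82099.
T_v = 0.82099 corresponds to the U > 60% branch:
U = 1 − 10^((1.781 − T_v)/0.933)/100 = 0.8931

U ≈ 89.3 %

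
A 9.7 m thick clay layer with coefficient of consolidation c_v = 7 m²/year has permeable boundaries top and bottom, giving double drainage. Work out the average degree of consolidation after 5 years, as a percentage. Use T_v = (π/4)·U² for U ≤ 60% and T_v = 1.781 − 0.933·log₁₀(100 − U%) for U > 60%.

U ≈ 97.9 %

Drainage path length: H_d = H/2 = 4.85 m (double drainage).
T_v = c_v·t/H_d² = 7×5/4.85² = 1.4879.
T_v = 1.4879 corresponds to the U > 60% branch:
U = 1 − 10^((1.781 − T_v)/0.933)/100 = 0.9794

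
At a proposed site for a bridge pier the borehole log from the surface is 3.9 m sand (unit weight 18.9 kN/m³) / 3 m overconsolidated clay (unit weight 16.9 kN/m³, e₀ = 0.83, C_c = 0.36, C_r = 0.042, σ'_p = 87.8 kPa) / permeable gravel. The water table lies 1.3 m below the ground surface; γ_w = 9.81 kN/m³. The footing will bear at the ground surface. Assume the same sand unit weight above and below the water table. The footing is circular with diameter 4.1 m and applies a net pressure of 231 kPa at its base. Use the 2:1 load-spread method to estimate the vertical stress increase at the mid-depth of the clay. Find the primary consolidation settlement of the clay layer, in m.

Mid-depth of clay below the ground surface: z = 3.9 + 3/2 = 5.4 m.
Total vertical stress at mid-clay: σ_v = 18.9×3.9 + 16.9×1.5 = 99.06 kPa.
Pore pressure: u = 9.81×(5.4 − 1.3) = 40.221 kPa.
Initial effective stress: σ'_0 = σ_v − u = 99.06 − 40.221 = 58.839 kPa.
Stress increase at mid-clay by the 2:1 spreading method:
Δσ ≈ qD²/(D+z)² = 231×4.1²/(4.1+5.4)² = 43.026 kPa
Final effective stress: σ'_f = 58.839 + 43.026 = 101.87 kPa.
σ'_f = 101.87 > σ'_p = 87.8 kPa, so the stress path crosses the preconsolidation pressure — recompression up to σ'_p, then virgin compression beyond:
S_c = H/(1+e₀)·[C_r·log₁₀(σ'_p/σ'_0) + C_c·log₁₀(σ'_f/σ'_p)]
    = 3/1.83 × [0.042×log₁₀(87.8/58.839) + 0.36×log₁₀(101.87/87.8)]
    = 1.6393 × [0.0073008 + 0.023239] = 0.05006 m

S_c ≈ 0.0501 m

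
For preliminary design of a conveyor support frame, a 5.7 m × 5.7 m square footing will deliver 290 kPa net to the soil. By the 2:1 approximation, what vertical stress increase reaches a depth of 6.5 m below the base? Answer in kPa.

By the 2:1 method the load spreads at 1 horizontal : 2 vertical, so at depth z the loaded area has grown by z in each plan dimension:
Δσ = qBL/((B+z)(L+z)) = 290×5.7×5.7/((5.7+6.5)(5.7+6.5)) = 63.304 kPa

Δσ_z ≈ 63.3 kPa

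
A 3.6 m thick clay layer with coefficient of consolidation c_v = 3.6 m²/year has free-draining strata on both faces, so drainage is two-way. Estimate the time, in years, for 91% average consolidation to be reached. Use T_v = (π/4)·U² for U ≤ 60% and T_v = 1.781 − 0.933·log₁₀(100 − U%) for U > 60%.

Drainage path length: H_d = H/2 = 1.8 m (double drainage).
U > 60%: T_v = 1.781 − 0.933·log₁₀(100 − 91) = 0.89069.
t = T_v·H_d²/c_v = 0.89069×1.8²/3.6 = 0.8016 years.

t ≈ 0.802 years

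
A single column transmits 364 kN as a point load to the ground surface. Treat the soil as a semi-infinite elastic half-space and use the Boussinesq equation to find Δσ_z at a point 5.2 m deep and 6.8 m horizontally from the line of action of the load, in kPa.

Δσ_z ≈ 0.532 kPa

Boussinesq vertical stress below a point load on an elastic half-space:
Δσ_z = 3P/(2πz²) · [1 + (r/z)²]^(−5/2)
r/z = 6.8/5.2 = 1.3077; [1+(r/z)²]^(−5/2) = 0.082709.
Δσ_z = 3×364/(2π×5.2²) × 0.082709 = 6.4274 × 0.082709 = 0.5316 kPa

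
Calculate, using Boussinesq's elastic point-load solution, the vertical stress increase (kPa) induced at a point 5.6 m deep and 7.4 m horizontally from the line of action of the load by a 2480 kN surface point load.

Boussinesq vertical stress below a point load on an elastic half-space:
Δσ_z = 3P/(2πz²) · [1 + (r/z)²]^(−5/2)
r/z = 7.4/5.6 = 1.3214; [1+(r/z)²]^(−5/2) = 0.080017.
Δσ_z = 3×2480/(2π×5.6²) × 0.080017 = 37.759 × 0.080017 = 3.021 kPa

Δσ_z ≈ 3.02 kPa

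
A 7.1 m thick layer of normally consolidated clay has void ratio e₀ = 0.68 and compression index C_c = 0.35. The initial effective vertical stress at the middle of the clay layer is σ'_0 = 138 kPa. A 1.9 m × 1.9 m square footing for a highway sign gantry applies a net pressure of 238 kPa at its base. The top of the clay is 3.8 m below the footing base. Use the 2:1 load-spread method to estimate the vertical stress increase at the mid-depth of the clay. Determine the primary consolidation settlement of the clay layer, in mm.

S_c ≈ 45.1 mm

Mid-depth of clay below the footing base: z = 3.8 + 7.1/2 = 7.35 m.
Stress increase at mid-clay by the 2:1 spreading method:
Δσ = qBL/((B+z)(L+z)) = 238×1.9×1.9/((1.9+7.35)(1.9+7.35)) = 10.042 kPa
Final effective stress: σ'_f = σ'_0 + Δσ = 138 + 10.042 = 148.04 kPa.
Normally consolidated clay, so the full stress increment lies on the virgin compression line:
S_c = C_c·H/(1+e₀)·log₁₀(σ'_f/σ'_0) = 0.35×7.1/(1+0.68)×log₁₀(148.04/138)
    = 1.4792 × 0.0305 = 0.04512 m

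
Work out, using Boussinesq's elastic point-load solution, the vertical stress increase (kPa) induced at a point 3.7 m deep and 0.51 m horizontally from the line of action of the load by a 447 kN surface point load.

Δσ_z ≈ 14.9 kPa

Boussinesq vertical stress below a point load on an elastic half-space:
Δσ_z = 3P/(2πz²) · [1 + (r/z)²]^(−5/2)
r/z = 0.51/3.7 = 0.13784; [1+(r/z)²]^(−5/2) = 0.95404.
Δσ_z = 3×447/(2π×3.7²) × 0.95404 = 15.59 × 0.95404 = 14.87 kPa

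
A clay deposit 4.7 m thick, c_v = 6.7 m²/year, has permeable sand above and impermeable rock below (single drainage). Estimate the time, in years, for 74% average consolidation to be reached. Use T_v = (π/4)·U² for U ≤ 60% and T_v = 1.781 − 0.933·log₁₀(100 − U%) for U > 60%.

t ≈ 1.52 years

Drainage path length: H_d = H = 4.7 m (single drainage).
U > 60%: T_v = 1.781 − 0.933·log₁₀(100 − 74) = 0.46083.
t = T_v·H_d²/c_v = 0.46083×4.7²/6.7 = 1.519 years.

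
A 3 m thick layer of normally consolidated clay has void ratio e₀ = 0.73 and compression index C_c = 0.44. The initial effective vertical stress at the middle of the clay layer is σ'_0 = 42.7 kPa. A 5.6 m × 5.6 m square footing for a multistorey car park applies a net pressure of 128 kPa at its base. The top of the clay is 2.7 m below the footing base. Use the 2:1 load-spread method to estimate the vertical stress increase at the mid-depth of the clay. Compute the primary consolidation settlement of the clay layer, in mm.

Mid-depth of clay below the footing base: z = 2.7 + 3/2 = 4.2 m.
Stress increase at mid-clay by the 2:1 spreading method:
Δσ = qBL/((B+z)(L+z)) = 128×5.6×5.6/((5.6+4.2)(5.6+4.2)) = 41.796 kPa
Final effective stress: σ'_f = σ'_0 + Δσ = 42.7 + 41.796 = 84.496 kPa.
Normally consolidated clay, so the full stress increment lies on the virgin compression line:
S_c = C_c·H/(1+e₀)·log₁₀(σ'_f/σ'_0) = 0.44×3/(1+0.73)×log₁₀(84.496/42.7)
    = 0.76301 × 0.29641 = 0.2262 m

S_c ≈ 226 mm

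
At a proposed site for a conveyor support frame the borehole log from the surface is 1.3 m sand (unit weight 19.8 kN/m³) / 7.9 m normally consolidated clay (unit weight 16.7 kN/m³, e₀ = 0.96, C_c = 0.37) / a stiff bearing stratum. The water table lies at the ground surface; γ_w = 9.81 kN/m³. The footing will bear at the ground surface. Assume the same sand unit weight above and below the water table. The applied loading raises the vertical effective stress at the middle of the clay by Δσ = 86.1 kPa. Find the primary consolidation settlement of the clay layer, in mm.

S_c ≈ 741 mm

Mid-depth of clay below the ground surface: z = 1.3 + 7.9/2 = 5.25 m.
Total vertical stress at mid-clay: σ_v = 19.8×1.3 + 16.7×3.95 = 91.705 kPa.
Pore pressure: u = 9.81×(5.25 − 0) = 51.503 kPa.
Initial effective stress: σ'_0 = σ_v − u = 91.705 − 51.503 = 40.202 kPa.
Final effective stress: σ'_f = σ'_0 + Δσ = 40.202 + 86.1 = 126.3 kPa.
Normally consolidated clay, so the full stress increment lies on the virgin compression line:
S_c = C_c·H/(1+e₀)·log₁₀(σ'_f/σ'_0) = 0.37×7.9/(1+0.96)×log₁₀(126.3/40.202)
    = 1.4913 × 0.49716 = 0.7414 m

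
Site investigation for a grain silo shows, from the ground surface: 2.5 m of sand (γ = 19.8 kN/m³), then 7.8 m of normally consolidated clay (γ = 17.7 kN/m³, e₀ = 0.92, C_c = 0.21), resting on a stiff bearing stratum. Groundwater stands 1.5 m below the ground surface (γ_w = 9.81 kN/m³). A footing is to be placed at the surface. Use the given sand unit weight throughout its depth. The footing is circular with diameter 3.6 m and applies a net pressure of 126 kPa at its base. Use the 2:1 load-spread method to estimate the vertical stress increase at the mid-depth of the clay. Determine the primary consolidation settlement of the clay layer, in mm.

Mid-depth of clay below the ground surface: z = 2.5 + 7.8/2 = 6.4 m.
Total vertical stress at mid-clay: σ_v = 19.8×2.5 + 17.7×3.9 = 118.53 kPa.
Pore pressure: u = 9.81×(6.4 − 1.5) = 48.069 kPa.
Initial effective stress: σ'_0 = σ_v − u = 118.53 − 48.069 = 70.461 kPa.
Stress increase at mid-clay by the 2:1 spreading method:
Δσ ≈ qD²/(D+z)² = 126×3.6²/(3.6+6.4)² = 16.33 kPa
Final effective stress: σ'_f = σ'_0 + Δσ = 70.461 + 16.33 = 86.791 kPa.
Normally consolidated clay, so the full stress increment lies on the virgin compression line:
S_c = C_c·H/(1+e₀)·log₁₀(σ'_f/σ'_0) = 0.21×7.8/(1+0.92)×log₁₀(86.791/70.461)
    = 0.85313 × 0.090526 = 0.07723 m

S_c ≈ 77.2 mm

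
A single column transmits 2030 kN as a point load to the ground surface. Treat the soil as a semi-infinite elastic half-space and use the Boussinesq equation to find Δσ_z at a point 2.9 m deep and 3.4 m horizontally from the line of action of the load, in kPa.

Δσ_z ≈ 13.3 kPa

Boussinesq vertical stress below a point load on an elastic half-space:
Δσ_z = 3P/(2πz²) · [1 + (r/z)²]^(−5/2)
r/z = 3.4/2.9 = 1.1724; [1+(r/z)²]^(−5/2) = 0.11509.
Δσ_z = 3×2030/(2π×2.9²) × 0.11509 = 115.25 × 0.11509 = 13.26 kPa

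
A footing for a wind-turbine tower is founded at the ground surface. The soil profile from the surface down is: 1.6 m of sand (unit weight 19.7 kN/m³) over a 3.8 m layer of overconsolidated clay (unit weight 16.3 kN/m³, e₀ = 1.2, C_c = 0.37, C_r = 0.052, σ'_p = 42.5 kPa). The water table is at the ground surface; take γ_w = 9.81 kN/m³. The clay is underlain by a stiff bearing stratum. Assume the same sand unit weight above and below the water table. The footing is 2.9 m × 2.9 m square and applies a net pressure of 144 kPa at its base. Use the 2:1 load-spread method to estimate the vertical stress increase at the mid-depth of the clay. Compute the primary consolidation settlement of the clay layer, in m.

Mid-depth of clay below the ground surface: z = 1.6 + 3.8/2 = 3.5 m.
Total vertical stress at mid-clay: σ_v = 19.7×1.6 + 16.3×1.9 = 62.49 kPa.
Pore pressure: u = 9.81×(3.5 − 0) = 34.335 kPa.
Initial effective stress: σ'_0 = σ_v − u = 62.49 − 34.335 = 28.155 kPa.
Stress increase at mid-clay by the 2:1 spreading method:
Δσ = qBL/((B+z)(L+z)) = 144×2.9×2.9/((2.9+3.5)(2.9+3.5)) = 29.566 kPa
Final effective stress: σ'_f = 28.155 + 29.566 = 57.721 kPa.
σ'_f = 57.721 > σ'_p = 42.5 kPa, so the stress path crosses the preconsolidation pressure — recompression up to σ'_p, then virgin compression beyond:
S_c = H/(1+e₀)·[C_r·log₁₀(σ'_p/σ'_0) + C_c·log₁₀(σ'_f/σ'_p)]
    = 3.8/2.2 × [0.052×log₁₀(42.5/28.155) + 0.37×log₁₀(57.721/42.5)]
    = 1.7273 × [0.0092993 + 0.04919] = 0.101 m

S_c ≈ 0.101 m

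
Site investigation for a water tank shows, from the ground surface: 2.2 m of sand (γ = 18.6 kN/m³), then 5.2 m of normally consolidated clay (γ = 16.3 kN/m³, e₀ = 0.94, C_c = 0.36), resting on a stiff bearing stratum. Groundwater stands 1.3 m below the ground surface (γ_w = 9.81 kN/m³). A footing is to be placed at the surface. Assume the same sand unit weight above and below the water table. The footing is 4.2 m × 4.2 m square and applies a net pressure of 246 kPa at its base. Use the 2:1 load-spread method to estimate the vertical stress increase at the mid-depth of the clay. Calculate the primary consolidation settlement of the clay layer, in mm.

Mid-depth of clay below the ground surface: z = 2.2 + 5.2/2 = 4.8 m.
Total vertical stress at mid-clay: σ_v = 18.6×2.2 + 16.3×2.6 = 83.3 kPa.
Pore pressure: u = 9.81×(4.8 − 1.3) = 34.335 kPa.
Initial effective stress: σ'_0 = σ_v − u = 83.3 − 34.335 = 48.965 kPa.
Stress increase at mid-clay by the 2:1 spreading method:
Δσ = qBL/((B+z)(L+z)) = 246×4.2×4.2/((4.2+4.8)(4.2+4.8)) = 53.573 kPa
Final effective stress: σ'_f = σ'_0 + Δσ = 48.965 + 53.573 = 102.54 kPa.
Normally consolidated clay, so the full stress increment lies on the virgin compression line:
S_c = C_c·H/(1+e₀)·log₁₀(σ'_f/σ'_0) = 0.36×5.2/(1+0.94)×log₁₀(102.54/48.965)
    = 0.96495 × 0.32101 = 0.3098 m

S_c ≈ 310 mm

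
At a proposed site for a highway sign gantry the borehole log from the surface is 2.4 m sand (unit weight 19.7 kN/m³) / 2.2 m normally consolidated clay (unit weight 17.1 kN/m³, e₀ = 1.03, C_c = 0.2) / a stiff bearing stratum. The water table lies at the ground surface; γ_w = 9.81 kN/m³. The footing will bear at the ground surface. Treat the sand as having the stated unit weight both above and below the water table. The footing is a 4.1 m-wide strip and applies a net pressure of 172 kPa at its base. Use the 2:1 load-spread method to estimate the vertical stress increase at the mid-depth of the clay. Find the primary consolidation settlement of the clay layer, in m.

S_c ≈ 0.129 m

Mid-depth of clay below the ground surface: z = 2.4 + 2.2/2 = 3.5 m.
Total vertical stress at mid-clay: σ_v = 19.7×2.4 + 17.1×1.1 = 66.09 kPa.
Pore pressure: u = 9.81×(3.5 − 0) = 34.335 kPa.
Initial effective stress: σ'_0 = σ_v − u = 66.09 − 34.335 = 31.755 kPa.
Stress increase at mid-clay by the 2:1 spreading method:
Δσ = qB/(B+z) = 172×4.1/(4.1+3.5) = 92.789 kPa
Final effective stress: σ'_f = σ'_0 + Δσ = 31.755 + 92.789 = 124.54 kPa.
Normally consolidated clay, so the full stress increment lies on the virgin compression line:
S_c = C_c·H/(1+e₀)·log₁₀(σ'_f/σ'_0) = 0.2×2.2/(1+1.03)×log₁₀(124.54/31.755)
    = 0.21675 × 0.5935 = 0.1286 m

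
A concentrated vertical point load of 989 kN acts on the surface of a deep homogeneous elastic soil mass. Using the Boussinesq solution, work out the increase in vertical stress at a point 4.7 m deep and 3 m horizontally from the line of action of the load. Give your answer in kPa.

Δσ_z ≈ 9.1 kPa

Boussinesq vertical stress below a point load on an elastic half-space:
Δσ_z = 3P/(2πz²) · [1 + (r/z)²]^(−5/2)
r/z = 3/4.7 = 0.6383; [1+(r/z)²]^(−5/2) = 0.42554.
Δσ_z = 3×989/(2π×4.7²) × 0.42554 = 21.377 × 0.42554 = 9.097 kPa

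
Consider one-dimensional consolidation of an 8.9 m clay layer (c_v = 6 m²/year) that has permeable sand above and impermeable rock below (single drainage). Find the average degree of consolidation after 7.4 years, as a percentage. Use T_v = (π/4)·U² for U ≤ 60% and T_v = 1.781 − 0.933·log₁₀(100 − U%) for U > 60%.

U ≈ 79.7 %

Drainage path length: H_d = H = 8.9 m (single drainage).
T_v = c_v·t/H_d² = 6×7.4/8.9² = 0.56054.
T_v = 0.56054 corresponds to the U > 60% branch:
U = 1 − 10^((1.781 − T_v)/0.933)/100 = 0.7967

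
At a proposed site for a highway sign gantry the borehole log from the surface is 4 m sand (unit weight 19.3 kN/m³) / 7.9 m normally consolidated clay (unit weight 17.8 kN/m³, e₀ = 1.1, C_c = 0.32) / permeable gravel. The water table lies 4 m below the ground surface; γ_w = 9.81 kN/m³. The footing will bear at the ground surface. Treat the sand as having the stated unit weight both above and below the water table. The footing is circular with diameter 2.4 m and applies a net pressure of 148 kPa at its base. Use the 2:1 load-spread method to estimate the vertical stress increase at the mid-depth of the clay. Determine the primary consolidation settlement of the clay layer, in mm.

S_c ≈ 36.9 mm

Mid-depth of clay below the ground surface: z = 4 + 7.9/2 = 7.95 m.
Total vertical stress at mid-clay: σ_v = 19.3×4 + 17.8×3.95 = 147.51 kPa.
Pore pressure: u = 9.81×(7.95 − 4) = 38.75 kPa.
Initial effective stress: σ'_0 = σ_v − u = 147.51 − 38.75 = 108.76 kPa.
Stress increase at mid-clay by the 2:1 spreading method:
Δσ ≈ qD²/(D+z)² = 148×2.4²/(2.4+7.95)² = 7.958 kPa
Final effective stress: σ'_f = σ'_0 + Δσ = 108.76 + 7.958 = 116.72 kPa.
Normally consolidated clay, so the full stress increment lies on the virgin compression line:
S_c = C_c·H/(1+e₀)·log₁₀(σ'_f/σ'_0) = 0.32×7.9/(1+1.1)×log₁₀(116.72/108.76)
    = 1.2038 × 0.030676 = 0.03693 m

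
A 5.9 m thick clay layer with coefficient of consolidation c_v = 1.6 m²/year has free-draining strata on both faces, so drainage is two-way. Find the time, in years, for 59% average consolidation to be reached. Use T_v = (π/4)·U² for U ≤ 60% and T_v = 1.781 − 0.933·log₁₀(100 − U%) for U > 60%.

Drainage path length: H_d = H/2 = 2.95 m (double drainage).
U ≤ 60%: T_v = (π/4)·U² = (π/4)×0.59² = 0.2734.
t = T_v·H_d²/c_v = 0.2734×2.95²/1.6 = 1.487 years.

t ≈ 1.49 years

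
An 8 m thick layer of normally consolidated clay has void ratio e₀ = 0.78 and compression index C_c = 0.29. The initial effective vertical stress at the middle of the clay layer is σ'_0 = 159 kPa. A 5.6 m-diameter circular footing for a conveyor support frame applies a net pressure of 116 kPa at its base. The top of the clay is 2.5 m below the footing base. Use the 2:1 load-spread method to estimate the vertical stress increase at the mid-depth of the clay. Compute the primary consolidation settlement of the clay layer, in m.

Mid-depth of clay below the footing base: z = 2.5 + 8/2 = 6.5 m.
Stress increase at mid-clay by the 2:1 spreading method:
Δσ ≈ qD²/(D+z)² = 116×5.6²/(5.6+6.5)² = 24.846 kPa
Final effective stress: σ'_f = σ'_0 + Δσ = 159 + 24.846 = 183.85 kPa.
Normally consolidated clay, so the full stress increment lies on the virgin compression line:
S_c = C_c·H/(1+e₀)·log₁₀(σ'_f/σ'_0) = 0.29×8/(1+0.78)×log₁₀(183.85/159)
    = 1.3034 × 0.063067 = 0.0822 m

S_c ≈ 0.0822 m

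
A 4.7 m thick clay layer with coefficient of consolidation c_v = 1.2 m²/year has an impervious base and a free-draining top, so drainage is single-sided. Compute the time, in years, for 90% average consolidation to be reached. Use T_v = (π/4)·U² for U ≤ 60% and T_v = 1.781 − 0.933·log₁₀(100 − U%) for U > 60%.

Drainage path length: H_d = H = 4.7 m (single drainage).
U > 60%: T_v = 1.781 − 0.933·log₁₀(100 − 90) = 0.848.
t = T_v·H_d²/c_v = 0.848×4.7²/1.2 = 15.61 years.

t ≈ 15.6 years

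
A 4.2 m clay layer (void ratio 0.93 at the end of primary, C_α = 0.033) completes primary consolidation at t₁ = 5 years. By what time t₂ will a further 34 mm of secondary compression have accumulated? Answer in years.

t₂ ≈ 14.9 years

S_s = C_α·H/(1+e_p)·log₁₀(t₂/t₁) ⇒ log₁₀(t₂/t₁) = S_s·(1+e_p)/(C_α·H).
log₁₀(t₂/t₁) = 0.034 × (1+0.93) / (0.033×4.2) = 0.4734
t₂ = t₁ × 10^0.4734 = 5 × 2.975 = 14.87 years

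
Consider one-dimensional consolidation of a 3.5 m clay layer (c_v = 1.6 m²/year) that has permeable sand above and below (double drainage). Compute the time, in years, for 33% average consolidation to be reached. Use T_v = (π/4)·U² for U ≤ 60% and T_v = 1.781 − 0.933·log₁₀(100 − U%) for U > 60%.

Drainage path length: H_d = H/2 = 1.75 m (double drainage).
U ≤ 60%: T_v = (π/4)·U² = (π/4)×0.33² = 0.08553.
t = T_v·H_d²/c_v = 0.08553×1.75²/1.6 = 0.1637 years.

t ≈ 0.164 years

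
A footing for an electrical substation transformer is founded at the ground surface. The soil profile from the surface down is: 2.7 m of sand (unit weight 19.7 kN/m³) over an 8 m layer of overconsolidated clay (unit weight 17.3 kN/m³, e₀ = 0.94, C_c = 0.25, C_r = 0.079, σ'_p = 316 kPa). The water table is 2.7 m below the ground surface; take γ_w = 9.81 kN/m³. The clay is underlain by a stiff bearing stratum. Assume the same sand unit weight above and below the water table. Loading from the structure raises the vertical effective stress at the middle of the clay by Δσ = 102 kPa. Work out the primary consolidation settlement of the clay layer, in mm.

S_c ≈ 113 mm

Mid-depth of clay below the ground surface: z = 2.7 + 8/2 = 6.7 m.
Total vertical stress at mid-clay: σ_v = 19.7×2.7 + 17.3×4 = 122.39 kPa.
Pore pressure: u = 9.81×(6.7 − 2.7) = 39.24 kPa.
Initial effective stress: σ'_0 = σ_v − u = 122.39 − 39.24 = 83.15 kPa.
Final effective stress: σ'_f = 83.15 + 102 = 185.15 kPa.
σ'_f = 185.15 ≤ σ'_p = 316 kPa, so the clay remains overconsolidated and only the recompression index applies:
S_c = C_r·H/(1+e₀)·log₁₀(σ'_f/σ'_0) = 0.079×8/1.94×log₁₀(185.15/83.15)
    = 0.32577 × 0.34766 = 0.1133 m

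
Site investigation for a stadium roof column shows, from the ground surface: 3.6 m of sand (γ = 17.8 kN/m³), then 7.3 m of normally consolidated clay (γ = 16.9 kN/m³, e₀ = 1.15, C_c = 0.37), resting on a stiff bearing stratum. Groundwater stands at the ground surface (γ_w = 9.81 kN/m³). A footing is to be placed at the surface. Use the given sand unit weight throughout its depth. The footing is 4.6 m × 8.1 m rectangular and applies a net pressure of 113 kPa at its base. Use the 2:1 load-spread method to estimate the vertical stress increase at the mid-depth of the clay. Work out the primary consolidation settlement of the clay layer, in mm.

S_c ≈ 193 mm

Mid-depth of clay below the ground surface: z = 3.6 + 7.3/2 = 7.25 m.
Total vertical stress at mid-clay: σ_v = 17.8×3.6 + 16.9×3.65 = 125.76 kPa.
Pore pressure: u = 9.81×(7.25 − 0) = 71.123 kPa.
Initial effective stress: σ'_0 = σ_v − u = 125.76 − 71.123 = 54.637 kPa.
Stress increase at mid-clay by the 2:1 spreading method:
Δσ = qBL/((B+z)(L+z)) = 113×4.6×8.1/((4.6+7.25)(8.1+7.25)) = 23.147 kPa
Final effective stress: σ'_f = σ'_0 + Δσ = 54.637 + 23.147 = 77.784 kPa.
Normally consolidated clay, so the full stress increment lies on the virgin compression line:
S_c = C_c·H/(1+e₀)·log₁₀(σ'_f/σ'_0) = 0.37×7.3/(1+1.15)×log₁₀(77.784/54.637)
    = 1.2563 × 0.1534 = 0.1927 m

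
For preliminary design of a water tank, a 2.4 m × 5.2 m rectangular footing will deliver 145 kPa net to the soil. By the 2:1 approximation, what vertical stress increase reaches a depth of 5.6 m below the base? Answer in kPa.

By the 2:1 method the load spreads at 1 horizontal : 2 vertical, so at depth z the loaded area has grown by z in each plan dimension:
Δσ = qBL/((B+z)(L+z)) = 145×2.4×5.2/((2.4+5.6)(5.2+5.6)) = 20.944 kPa

Δσ_z ≈ 20.9 kPa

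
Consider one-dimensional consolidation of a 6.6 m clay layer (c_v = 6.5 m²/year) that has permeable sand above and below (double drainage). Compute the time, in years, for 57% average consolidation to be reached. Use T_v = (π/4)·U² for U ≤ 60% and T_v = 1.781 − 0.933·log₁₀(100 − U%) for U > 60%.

Drainage path length: H_d = H/2 = 3.3 m (double drainage).
U ≤ 60%: T_v = (π/4)·U² = (π/4)×0.57² = 0.25518.
t = T_v·H_d²/c_v = 0.25518×3.3²/6.5 = 0.4275 years.

t ≈ 0.428 years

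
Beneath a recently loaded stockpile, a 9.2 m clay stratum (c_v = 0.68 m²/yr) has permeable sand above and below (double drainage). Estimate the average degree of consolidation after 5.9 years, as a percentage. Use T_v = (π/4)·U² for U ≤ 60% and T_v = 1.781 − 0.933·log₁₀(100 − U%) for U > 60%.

Drainage path length: H_d = H/2 = 4.6 m (double drainage).
T_v = c_v·t/H_d² = 0.68×5.9/4.6² = 0.1896.
T_v = 0.1896 corresponds to the U ≤ 60% branch:
U = √(4T_v/π) = 0.4913

U ≈ 49.1 %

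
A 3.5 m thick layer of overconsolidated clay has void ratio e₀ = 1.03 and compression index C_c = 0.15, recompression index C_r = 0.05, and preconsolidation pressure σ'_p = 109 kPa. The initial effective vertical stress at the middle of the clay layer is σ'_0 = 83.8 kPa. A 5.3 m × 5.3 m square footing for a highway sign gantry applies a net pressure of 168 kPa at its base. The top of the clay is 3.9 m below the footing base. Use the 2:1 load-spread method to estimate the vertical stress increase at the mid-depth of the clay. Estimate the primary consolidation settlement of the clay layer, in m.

S_c ≈ 0.0236 m

Mid-depth of clay below the footing base: z = 3.9 + 3.5/2 = 5.65 m.
Stress increase at mid-clay by the 2:1 spreading method:
Δσ = qBL/((B+z)(L+z)) = 168×5.3×5.3/((5.3+5.65)(5.3+5.65)) = 39.358 kPa
Final effective stress: σ'_f = 83.8 + 39.358 = 123.16 kPa.
σ'_f = 123.16 > σ'_p = 109 kPa, so the stress path crosses the preconsolidation pressure — recompression up to σ'_p, then virgin compression beyond:
S_c = H/(1+e₀)·[C_r·log₁₀(σ'_p/σ'_0) + C_c·log₁₀(σ'_f/σ'_p)]
    = 3.5/2.03 × [0.05×log₁₀(109/83.8) + 0.15×log₁₀(123.16/109)]
    = 1.7241 × [0.0057091 + 0.0079565] = 0.02356 m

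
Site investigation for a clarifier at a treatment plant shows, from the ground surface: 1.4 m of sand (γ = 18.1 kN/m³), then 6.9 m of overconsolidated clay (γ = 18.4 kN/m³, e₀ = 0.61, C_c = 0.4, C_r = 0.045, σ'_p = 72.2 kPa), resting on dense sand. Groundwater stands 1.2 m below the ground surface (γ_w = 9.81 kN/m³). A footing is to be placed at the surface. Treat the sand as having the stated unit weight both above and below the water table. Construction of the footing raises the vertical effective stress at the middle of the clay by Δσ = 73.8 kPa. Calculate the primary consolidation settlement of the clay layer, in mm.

Mid-depth of clay below the ground surface: z = 1.4 + 6.9/2 = 4.85 m.
Total vertical stress at mid-clay: σ_v = 18.1×1.4 + 18.4×3.45 = 88.82 kPa.
Pore pressure: u = 9.81×(4.85 − 1.2) = 35.806 kPa.
Initial effective stress: σ'_0 = σ_v − u = 88.82 − 35.806 = 53.014 kPa.
Final effective stress: σ'_f = 53.014 + 73.8 = 126.81 kPa.
σ'_f = 126.81 > σ'_p = 72.2 kPa, so the stress path crosses the preconsolidation pressure — recompression up to σ'_p, then virgin compression beyond:
S_c = H/(1+e₀)·[C_r·log₁₀(σ'_p/σ'_0) + C_c·log₁₀(σ'_f/σ'_p)]
    = 6.9/1.61 × [0.045×log₁₀(72.2/53.014) + 0.4×log₁₀(126.81/72.2)]
    = 4.2857 × [0.0060366 + 0.097847] = 0.4452 m

S_c ≈ 445 mm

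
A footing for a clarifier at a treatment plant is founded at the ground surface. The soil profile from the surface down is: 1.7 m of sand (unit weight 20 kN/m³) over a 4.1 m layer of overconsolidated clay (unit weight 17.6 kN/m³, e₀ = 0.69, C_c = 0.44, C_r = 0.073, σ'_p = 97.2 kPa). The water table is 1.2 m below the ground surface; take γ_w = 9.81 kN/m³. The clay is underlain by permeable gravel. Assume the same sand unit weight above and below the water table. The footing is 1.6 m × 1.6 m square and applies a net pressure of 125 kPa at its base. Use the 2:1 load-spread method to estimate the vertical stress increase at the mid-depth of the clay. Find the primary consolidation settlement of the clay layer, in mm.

S_c ≈ 17 mm

Mid-depth of clay below the ground surface: z = 1.7 + 4.1/2 = 3.75 m.
Total vertical stress at mid-clay: σ_v = 20×1.7 + 17.6×2.05 = 70.08 kPa.
Pore pressure: u = 9.81×(3.75 − 1.2) = 25.015 kPa.
Initial effective stress: σ'_0 = σ_v − u = 70.08 − 25.015 = 45.065 kPa.
Stress increase at mid-clay by the 2:1 spreading method:
Δσ = qBL/((B+z)(L+z)) = 125×1.6×1.6/((1.6+3.75)(1.6+3.75)) = 11.18 kPa
Final effective stress: σ'_f = 45.065 + 11.18 = 56.245 kPa.
σ'_f = 56.245 ≤ σ'_p = 97.2 kPa, so the clay remains overconsolidated and only the recompression index applies:
S_c = C_r·H/(1+e₀)·log₁₀(σ'_f/σ'_0) = 0.073×4.1/1.69×log₁₀(56.245/45.065)
    = 0.1771 × 0.096245 = 0.01704 m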